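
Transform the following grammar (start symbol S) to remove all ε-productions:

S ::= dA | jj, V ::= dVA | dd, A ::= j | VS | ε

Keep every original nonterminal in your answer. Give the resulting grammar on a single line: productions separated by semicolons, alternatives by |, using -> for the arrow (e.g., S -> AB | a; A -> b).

S -> d | dA | jj; A -> j | VS; V -> dV | dd | dVA

Nullable set: {A}.
S -> dA: A nullable, giving d | dA.
Drop A -> ε.
V -> dVA: A nullable, giving dV | dVA.
Unchanged (no nullable symbols): S -> jj; A -> VS; A -> j; V -> dd.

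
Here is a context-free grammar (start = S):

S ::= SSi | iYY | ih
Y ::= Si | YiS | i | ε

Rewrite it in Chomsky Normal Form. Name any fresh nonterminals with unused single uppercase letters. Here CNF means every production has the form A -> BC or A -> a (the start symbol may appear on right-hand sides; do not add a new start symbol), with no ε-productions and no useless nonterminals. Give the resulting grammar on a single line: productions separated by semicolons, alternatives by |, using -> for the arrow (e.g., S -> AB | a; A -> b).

Nullable: {Y}; after ε-elimination: S -> i | iY | ih | SSi | iYY; Y -> i | Si | iS | YiS.
No unit productions to eliminate.
TERM: introduce B -> h, A -> i and substitute in every rule of length ≥2.
BIN: S -> AYY becomes S -> AC, C -> YY; S -> SSA becomes S -> SD, D -> SA; Y -> YAS becomes Y -> YE, E -> AS.

S -> i | AB | AC | AY | SD; A -> i; B -> h; C -> YY; D -> SA; E -> AS; Y -> i | AS | SA | YE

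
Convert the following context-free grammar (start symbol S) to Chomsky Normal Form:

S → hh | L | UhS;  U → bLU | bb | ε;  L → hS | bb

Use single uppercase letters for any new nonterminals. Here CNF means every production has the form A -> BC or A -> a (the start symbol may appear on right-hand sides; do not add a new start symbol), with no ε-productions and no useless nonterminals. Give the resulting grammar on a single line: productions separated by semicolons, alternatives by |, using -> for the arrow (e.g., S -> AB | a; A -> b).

Nullable: {U}; after ε-elimination: S -> L | hS | hh | UhS; L -> bb | hS; U -> bL | bb | bLU.
After unit-elimination: S -> bb | hS | hh | UhS; L -> bb | hS; U -> bL | bb | bLU.
TERM: introduce A -> b, B -> h and substitute in every rule of length ≥2.
BIN: S -> UBS becomes S -> UC, C -> BS; U -> ALU becomes U -> AD, D -> LU.

S -> AA | BB | BS | UC; A -> b; B -> h; C -> BS; D -> LU; L -> AA | BS; U -> AA | AD | AL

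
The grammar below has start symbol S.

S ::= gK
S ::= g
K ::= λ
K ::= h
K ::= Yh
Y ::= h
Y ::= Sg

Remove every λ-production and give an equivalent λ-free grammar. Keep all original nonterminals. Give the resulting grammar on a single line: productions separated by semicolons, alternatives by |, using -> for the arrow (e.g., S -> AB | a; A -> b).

S -> g | gK; K -> h | Yh; Y -> h | Sg

Nullable set: {K}.
S -> gK: K nullable, giving g | gK.
Drop K -> λ.
Unchanged (no nullable symbols): S -> g; K -> Yh; K -> h; Y -> Sg; Y -> h.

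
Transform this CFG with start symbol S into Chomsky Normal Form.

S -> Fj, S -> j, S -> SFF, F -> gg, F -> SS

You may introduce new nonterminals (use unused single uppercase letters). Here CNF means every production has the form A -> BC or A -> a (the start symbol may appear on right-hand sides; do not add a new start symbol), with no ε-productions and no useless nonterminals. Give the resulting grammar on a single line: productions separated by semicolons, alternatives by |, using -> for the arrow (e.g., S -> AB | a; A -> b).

No ε-productions.
No unit productions to eliminate.
TERM: introduce A -> g, B -> j and substitute in every rule of length ≥2.
BIN: S -> SFF becomes S -> SC, C -> FF.

S -> j | FB | SC; A -> g; B -> j; C -> FF; F -> AA | SS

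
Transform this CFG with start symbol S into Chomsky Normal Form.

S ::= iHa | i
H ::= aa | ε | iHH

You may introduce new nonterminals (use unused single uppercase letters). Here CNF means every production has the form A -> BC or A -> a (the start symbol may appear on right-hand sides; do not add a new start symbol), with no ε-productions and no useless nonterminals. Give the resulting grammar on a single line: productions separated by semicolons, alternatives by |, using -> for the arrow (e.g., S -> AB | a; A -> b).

S -> i | BA | BD; A -> a; B -> i; C -> HH; D -> HA; H -> i | AA | BC | BH

Nullable: {H}; after ε-elimination: S -> i | ia | iHa; H -> i | aa | iH | iHH.
No unit productions to eliminate.
TERM: introduce A -> a, B -> i and substitute in every rule of length ≥2.
BIN: H -> BHH becomes H -> BC, C -> HH; S -> BHA becomes S -> BD, D -> HA.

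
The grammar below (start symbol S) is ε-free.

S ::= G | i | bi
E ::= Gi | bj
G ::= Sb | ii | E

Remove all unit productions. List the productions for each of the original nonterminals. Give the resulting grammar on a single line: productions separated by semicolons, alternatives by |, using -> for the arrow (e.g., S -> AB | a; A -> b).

Unit productions: G->E, S->G.
Unit pairs (A ⇒* B via units): (G,E), (S,E), (S,G).
S: inherits non-unit rules of {E, G, S} → Gi | Sb | bi | bj | i | ii.
E: inherits non-unit rules of {E} → Gi | bj.
G: inherits non-unit rules of {E, G} → Gi | Sb | bj | ii.

S -> i | Gi | Sb | bi | bj | ii; E -> Gi | bj; G -> Gi | Sb | bj | ii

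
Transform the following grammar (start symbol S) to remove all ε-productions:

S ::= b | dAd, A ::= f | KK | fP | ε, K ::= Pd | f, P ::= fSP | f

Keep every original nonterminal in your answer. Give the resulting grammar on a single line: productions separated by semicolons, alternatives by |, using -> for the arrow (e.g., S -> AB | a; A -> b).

Nullable set: {A}.
S -> dAd: A nullable, giving dAd | dd.
Drop A -> ε.
Unchanged (no nullable symbols): S -> b; A -> KK; A -> f; A -> fP; K -> Pd; K -> f; P -> f; P -> fSP.

S -> b | dd | dAd; A -> f | KK | fP; K -> f | Pd; P -> f | fSP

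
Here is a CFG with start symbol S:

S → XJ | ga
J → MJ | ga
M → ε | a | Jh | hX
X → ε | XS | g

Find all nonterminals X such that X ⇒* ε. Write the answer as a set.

Directly nullable (have an ε-rule): {M, X}.
Not nullable: J, S — each has a terminal in every rule's right-hand side or depends on a non-nullable symbol.

{M, X}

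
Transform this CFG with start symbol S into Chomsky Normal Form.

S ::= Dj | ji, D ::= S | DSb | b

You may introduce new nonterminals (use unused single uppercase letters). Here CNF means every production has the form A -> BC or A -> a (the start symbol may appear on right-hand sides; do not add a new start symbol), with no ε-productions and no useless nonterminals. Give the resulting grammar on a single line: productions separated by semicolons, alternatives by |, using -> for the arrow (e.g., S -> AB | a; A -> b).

No ε-productions.
After unit-elimination: S -> Dj | ji; D -> b | Dj | ji | DSb.
TERM: introduce A -> b, C -> i, B -> j and substitute in every rule of length ≥2.
BIN: D -> DSA becomes D -> DE, E -> SA.

S -> BC | DB; A -> b; B -> j; C -> i; D -> b | BC | DB | DE; E -> SA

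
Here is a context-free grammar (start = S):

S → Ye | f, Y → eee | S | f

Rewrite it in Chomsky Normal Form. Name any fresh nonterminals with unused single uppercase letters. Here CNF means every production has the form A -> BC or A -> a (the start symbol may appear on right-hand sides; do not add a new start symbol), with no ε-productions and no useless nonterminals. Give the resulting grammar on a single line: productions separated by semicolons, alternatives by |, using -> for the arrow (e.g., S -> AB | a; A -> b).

S -> f | YA; A -> e; B -> AA; Y -> f | AB | YA

No ε-productions.
After unit-elimination: S -> f | Ye; Y -> f | Ye | eee.
TERM: introduce A -> e and substitute in every rule of length ≥2.
BIN: Y -> AAA becomes Y -> AB, B -> AA.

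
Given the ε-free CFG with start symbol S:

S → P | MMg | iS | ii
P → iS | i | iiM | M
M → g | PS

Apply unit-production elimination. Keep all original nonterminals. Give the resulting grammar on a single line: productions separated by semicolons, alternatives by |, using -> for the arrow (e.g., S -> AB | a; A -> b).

Unit productions: P->M, S->P.
Unit pairs (A ⇒* B via units): (P,M), (S,M), (S,P).
S: inherits non-unit rules of {M, P, S} → MMg | PS | g | i | iS | ii | iiM.
M: inherits non-unit rules of {M} → PS | g.
P: inherits non-unit rules of {M, P} → PS | g | i | iS | iiM.

S -> g | i | PS | iS | ii | MMg | iiM; M -> g | PS; P -> g | i | PS | iS | iiM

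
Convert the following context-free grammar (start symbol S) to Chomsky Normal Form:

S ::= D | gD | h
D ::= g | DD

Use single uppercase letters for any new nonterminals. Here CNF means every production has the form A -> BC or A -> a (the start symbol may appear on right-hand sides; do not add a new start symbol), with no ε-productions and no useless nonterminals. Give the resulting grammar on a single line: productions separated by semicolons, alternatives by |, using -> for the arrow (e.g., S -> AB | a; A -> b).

No ε-productions.
After unit-elimination: S -> g | h | DD | gD; D -> g | DD.
TERM: introduce A -> g and substitute in every rule of length ≥2.

S -> g | h | AD | DD; A -> g; D -> g | DD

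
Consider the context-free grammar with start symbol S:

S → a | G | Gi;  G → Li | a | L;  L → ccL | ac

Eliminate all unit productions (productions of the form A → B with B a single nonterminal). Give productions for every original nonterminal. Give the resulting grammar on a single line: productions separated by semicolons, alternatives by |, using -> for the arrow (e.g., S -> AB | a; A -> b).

Unit productions: G->L, S->G.
Unit pairs (A ⇒* B via units): (G,L), (S,G), (S,L).
S: inherits non-unit rules of {G, L, S} → Gi | Li | a | ac | ccL.
G: inherits non-unit rules of {G, L} → Li | a | ac | ccL.
L: inherits non-unit rules of {L} → ac | ccL.

S -> a | Gi | Li | ac | ccL; G -> a | Li | ac | ccL; L -> ac | ccL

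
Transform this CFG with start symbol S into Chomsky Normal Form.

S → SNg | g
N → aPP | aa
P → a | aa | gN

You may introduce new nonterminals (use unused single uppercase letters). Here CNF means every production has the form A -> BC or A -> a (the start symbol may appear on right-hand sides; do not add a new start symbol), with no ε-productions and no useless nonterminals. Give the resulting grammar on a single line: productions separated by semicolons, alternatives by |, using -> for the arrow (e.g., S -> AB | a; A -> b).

S -> g | SD; A -> a; B -> g; C -> PP; D -> NB; N -> AA | AC; P -> a | AA | BN

No ε-productions.
No unit productions to eliminate.
TERM: introduce A -> a, B -> g and substitute in every rule of length ≥2.
BIN: N -> APP becomes N -> AC, C -> PP; S -> SNB becomes S -> SD, D -> NB.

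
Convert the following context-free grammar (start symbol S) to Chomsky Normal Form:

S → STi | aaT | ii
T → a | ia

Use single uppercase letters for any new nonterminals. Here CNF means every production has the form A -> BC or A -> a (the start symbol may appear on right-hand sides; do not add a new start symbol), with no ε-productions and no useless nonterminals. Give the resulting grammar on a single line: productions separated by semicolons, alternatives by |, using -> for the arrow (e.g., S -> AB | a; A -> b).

S -> AA | BC | SD; A -> i; B -> a; C -> BT; D -> TA; T -> a | AB

No ε-productions.
No unit productions to eliminate.
TERM: introduce B -> a, A -> i and substitute in every rule of length ≥2.
BIN: S -> BBT becomes S -> BC, C -> BT; S -> STA becomes S -> SD, D -> TA.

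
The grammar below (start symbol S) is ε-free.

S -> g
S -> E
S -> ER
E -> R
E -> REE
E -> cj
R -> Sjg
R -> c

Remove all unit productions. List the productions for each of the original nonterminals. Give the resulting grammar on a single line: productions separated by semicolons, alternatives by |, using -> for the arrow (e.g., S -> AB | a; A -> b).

S -> c | g | ER | cj | REE | Sjg; E -> c | cj | REE | Sjg; R -> c | Sjg

Unit productions: E->R, S->E.
Unit pairs (A ⇒* B via units): (E,R), (S,E), (S,R).
S: inherits non-unit rules of {E, R, S} → ER | REE | Sjg | c | cj | g.
E: inherits non-unit rules of {E, R} → REE | Sjg | c | cj.
R: inherits non-unit rules of {R} → Sjg | c.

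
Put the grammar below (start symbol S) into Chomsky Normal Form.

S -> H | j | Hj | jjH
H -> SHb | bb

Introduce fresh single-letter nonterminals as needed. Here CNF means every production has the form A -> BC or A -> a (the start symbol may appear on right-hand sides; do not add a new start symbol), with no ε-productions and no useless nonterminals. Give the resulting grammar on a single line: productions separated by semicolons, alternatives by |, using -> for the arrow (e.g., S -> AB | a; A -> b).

S -> j | AA | BD | HB | SE; A -> b; B -> j; C -> HA; D -> BH; E -> HA; H -> AA | SC

No ε-productions.
After unit-elimination: S -> j | Hj | bb | SHb | jjH; H -> bb | SHb.
TERM: introduce A -> b, B -> j and substitute in every rule of length ≥2.
BIN: H -> SHA becomes H -> SC, C -> HA; S -> BBH becomes S -> BD, D -> BH; S -> SHA becomes S -> SE, E -> HA.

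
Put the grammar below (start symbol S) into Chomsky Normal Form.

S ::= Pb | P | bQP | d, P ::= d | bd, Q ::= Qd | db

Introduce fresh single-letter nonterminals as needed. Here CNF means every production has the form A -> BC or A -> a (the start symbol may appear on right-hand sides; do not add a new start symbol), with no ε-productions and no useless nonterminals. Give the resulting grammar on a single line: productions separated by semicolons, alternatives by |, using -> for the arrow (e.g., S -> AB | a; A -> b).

S -> d | AB | AC | PA; A -> b; B -> d; C -> QP; P -> d | AB; Q -> BA | QB

No ε-productions.
After unit-elimination: S -> d | Pb | bd | bQP; P -> d | bd; Q -> Qd | db.
TERM: introduce A -> b, B -> d and substitute in every rule of length ≥2.
BIN: S -> AQP becomes S -> AC, C -> QP.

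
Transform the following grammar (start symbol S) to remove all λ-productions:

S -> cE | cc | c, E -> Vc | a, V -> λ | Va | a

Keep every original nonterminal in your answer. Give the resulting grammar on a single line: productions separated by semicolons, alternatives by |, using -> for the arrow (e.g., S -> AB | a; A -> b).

S -> c | cE | cc; E -> a | c | Vc; V -> a | Va

Nullable set: {V}.
E -> Vc: V nullable, giving Vc | c.
Drop V -> λ.
V -> Va: V nullable, giving Va | a.
Unchanged (no nullable symbols): S -> c; S -> cE; S -> cc; E -> a; V -> a.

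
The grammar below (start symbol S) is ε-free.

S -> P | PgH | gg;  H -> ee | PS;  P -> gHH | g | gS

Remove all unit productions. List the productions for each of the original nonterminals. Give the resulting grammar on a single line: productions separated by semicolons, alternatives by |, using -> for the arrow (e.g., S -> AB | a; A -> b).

S -> g | gS | gg | PgH | gHH; H -> PS | ee; P -> g | gS | gHH

Unit productions: S->P.
Unit pairs (A ⇒* B via units): (S,P).
S: inherits non-unit rules of {P, S} → PgH | g | gHH | gS | gg.
H: inherits non-unit rules of {H} → PS | ee.
P: inherits non-unit rules of {P} → g | gHH | gS.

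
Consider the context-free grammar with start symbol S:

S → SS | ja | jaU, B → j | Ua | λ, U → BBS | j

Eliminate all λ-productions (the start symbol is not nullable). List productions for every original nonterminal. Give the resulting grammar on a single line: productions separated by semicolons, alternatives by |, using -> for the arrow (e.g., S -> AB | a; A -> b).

Nullable set: {B}.
Drop B -> λ.
U -> BBS: B, B nullable, giving BBS | BS | S.
Unchanged (no nullable symbols): S -> SS; S -> ja; S -> jaU; B -> Ua; B -> j; U -> j.

S -> SS | ja | jaU; B -> j | Ua; U -> S | j | BS | BBS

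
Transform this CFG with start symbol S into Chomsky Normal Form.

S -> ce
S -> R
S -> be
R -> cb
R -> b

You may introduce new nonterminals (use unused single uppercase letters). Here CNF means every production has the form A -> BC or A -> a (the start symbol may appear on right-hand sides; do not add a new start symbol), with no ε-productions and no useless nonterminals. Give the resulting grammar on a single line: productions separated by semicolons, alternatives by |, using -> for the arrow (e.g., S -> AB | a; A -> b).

No ε-productions.
After unit-elimination: S -> b | be | cb | ce; R -> b | cb.
TERM: introduce B -> b, A -> c, C -> e and substitute in every rule of length ≥2.
Drop unreachable/unproductive: R.

S -> b | AB | AC | BC; A -> c; B -> b; C -> e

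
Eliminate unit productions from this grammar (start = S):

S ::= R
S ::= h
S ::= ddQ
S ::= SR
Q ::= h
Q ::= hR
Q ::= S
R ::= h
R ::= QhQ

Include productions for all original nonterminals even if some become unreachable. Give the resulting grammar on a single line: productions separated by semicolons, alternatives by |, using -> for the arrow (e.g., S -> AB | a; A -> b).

S -> h | SR | QhQ | ddQ; Q -> h | SR | hR | QhQ | ddQ; R -> h | QhQ

Unit productions: Q->S, S->R.
Unit pairs (A ⇒* B via units): (Q,R), (Q,S), (S,R).
S: inherits non-unit rules of {R, S} → QhQ | SR | ddQ | h.
Q: inherits non-unit rules of {Q, R, S} → QhQ | SR | ddQ | h | hR.
R: inherits non-unit rules of {R} → QhQ | h.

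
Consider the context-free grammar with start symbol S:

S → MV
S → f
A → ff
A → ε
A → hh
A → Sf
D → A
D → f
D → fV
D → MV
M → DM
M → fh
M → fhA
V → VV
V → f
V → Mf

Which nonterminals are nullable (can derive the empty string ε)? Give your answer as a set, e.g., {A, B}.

{A, D}

Directly nullable (have an ε-rule): {A}.
D is nullable via D -> A (every symbol on the right is already known nullable).
Not nullable: M, S, V — each has a terminal in every rule's right-hand side or depends on a non-nullable symbol.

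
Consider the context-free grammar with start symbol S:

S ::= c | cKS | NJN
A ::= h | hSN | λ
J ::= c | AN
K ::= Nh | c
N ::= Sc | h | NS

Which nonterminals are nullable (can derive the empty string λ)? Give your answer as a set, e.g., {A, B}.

{A}

Directly nullable (have an ε-rule): {A}.
Not nullable: J, K, N, S — each has a terminal in every rule's right-hand side or depends on a non-nullable symbol.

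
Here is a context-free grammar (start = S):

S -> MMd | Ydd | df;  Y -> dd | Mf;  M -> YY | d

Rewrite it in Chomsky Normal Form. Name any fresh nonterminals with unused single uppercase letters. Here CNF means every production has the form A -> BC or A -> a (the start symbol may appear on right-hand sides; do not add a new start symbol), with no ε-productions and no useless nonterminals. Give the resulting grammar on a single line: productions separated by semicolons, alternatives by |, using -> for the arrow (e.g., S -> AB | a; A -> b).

No ε-productions.
No unit productions to eliminate.
TERM: introduce A -> d, B -> f and substitute in every rule of length ≥2.
BIN: S -> MMA becomes S -> MC, C -> MA; S -> YAA becomes S -> YD, D -> AA.

S -> AB | MC | YD; A -> d; B -> f; C -> MA; D -> AA; M -> d | YY; Y -> AA | MB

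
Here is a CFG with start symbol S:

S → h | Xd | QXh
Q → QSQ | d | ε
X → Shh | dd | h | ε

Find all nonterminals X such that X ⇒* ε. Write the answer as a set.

{Q, X}

Directly nullable (have an ε-rule): {Q, X}.
Not nullable: S — each has a terminal in every rule's right-hand side or depends on a non-nullable symbol.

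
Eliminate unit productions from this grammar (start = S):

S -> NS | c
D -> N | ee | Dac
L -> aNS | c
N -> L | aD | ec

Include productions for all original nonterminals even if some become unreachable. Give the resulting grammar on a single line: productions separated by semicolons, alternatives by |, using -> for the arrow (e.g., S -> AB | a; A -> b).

Unit productions: D->N, N->L.
Unit pairs (A ⇒* B via units): (D,L), (D,N), (N,L).
S: inherits non-unit rules of {S} → NS | c.
D: inherits non-unit rules of {D, L, N} → Dac | aD | aNS | c | ec | ee.
L: inherits non-unit rules of {L} → aNS | c.
N: inherits non-unit rules of {L, N} → aD | aNS | c | ec.

S -> c | NS; D -> c | aD | ec | ee | Dac | aNS; L -> c | aNS; N -> c | aD | ec | aNS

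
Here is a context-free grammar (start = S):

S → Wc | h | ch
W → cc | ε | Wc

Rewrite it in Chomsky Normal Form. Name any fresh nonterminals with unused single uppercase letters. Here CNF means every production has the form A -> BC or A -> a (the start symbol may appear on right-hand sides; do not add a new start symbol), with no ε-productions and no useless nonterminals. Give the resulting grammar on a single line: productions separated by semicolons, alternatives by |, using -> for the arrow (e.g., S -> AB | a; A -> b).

S -> c | h | AB | WA; A -> c; B -> h; W -> c | AA | WA

Nullable: {W}; after ε-elimination: S -> c | h | Wc | ch; W -> c | Wc | cc.
No unit productions to eliminate.
TERM: introduce A -> c, B -> h and substitute in every rule of length ≥2.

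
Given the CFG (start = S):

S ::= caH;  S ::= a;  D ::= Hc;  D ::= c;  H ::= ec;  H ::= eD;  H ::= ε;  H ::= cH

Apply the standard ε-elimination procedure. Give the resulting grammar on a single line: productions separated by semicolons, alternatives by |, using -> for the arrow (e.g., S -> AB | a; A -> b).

S -> a | ca | caH; D -> c | Hc; H -> c | cH | eD | ec

Nullable set: {H}.
S -> caH: H nullable, giving ca | caH.
D -> Hc: H nullable, giving Hc | c.
Drop H -> ε.
H -> cH: H nullable, giving c | cH.
Unchanged (no nullable symbols): S -> a; D -> c; H -> eD; H -> ec.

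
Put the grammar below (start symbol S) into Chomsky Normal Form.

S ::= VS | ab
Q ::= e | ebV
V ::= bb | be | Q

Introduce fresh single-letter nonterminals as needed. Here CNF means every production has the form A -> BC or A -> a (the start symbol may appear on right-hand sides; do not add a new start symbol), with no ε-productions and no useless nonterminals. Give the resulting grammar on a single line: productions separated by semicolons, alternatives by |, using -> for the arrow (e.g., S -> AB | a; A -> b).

S -> CB | VS; A -> e; B -> b; C -> a; E -> BV; V -> e | AE | BA | BB

No ε-productions.
After unit-elimination: S -> VS | ab; Q -> e | ebV; V -> e | bb | be | ebV.
TERM: introduce C -> a, B -> b, A -> e and substitute in every rule of length ≥2.
BIN: Q -> ABV becomes Q -> AD, D -> BV; V -> ABV becomes V -> AE, E -> BV.
Drop unreachable/unproductive: Q.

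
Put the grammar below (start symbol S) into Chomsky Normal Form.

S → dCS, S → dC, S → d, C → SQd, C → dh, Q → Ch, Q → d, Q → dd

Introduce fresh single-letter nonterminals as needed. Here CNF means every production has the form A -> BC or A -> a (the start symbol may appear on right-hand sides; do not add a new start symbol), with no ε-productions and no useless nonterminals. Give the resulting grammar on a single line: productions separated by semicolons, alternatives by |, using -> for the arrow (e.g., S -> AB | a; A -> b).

No ε-productions.
No unit productions to eliminate.
TERM: introduce A -> d, B -> h and substitute in every rule of length ≥2.
BIN: C -> SQA becomes C -> SD, D -> QA; S -> ACS becomes S -> AE, E -> CS.

S -> d | AC | AE; A -> d; B -> h; C -> AB | SD; D -> QA; E -> CS; Q -> d | AA | CB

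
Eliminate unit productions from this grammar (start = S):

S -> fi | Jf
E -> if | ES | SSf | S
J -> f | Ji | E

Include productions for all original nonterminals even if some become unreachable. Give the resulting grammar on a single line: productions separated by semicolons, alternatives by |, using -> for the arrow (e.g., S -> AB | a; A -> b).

Unit productions: E->S, J->E.
Unit pairs (A ⇒* B via units): (E,S), (J,E), (J,S).
S: inherits non-unit rules of {S} → Jf | fi.
E: inherits non-unit rules of {E, S} → ES | Jf | SSf | fi | if.
J: inherits non-unit rules of {E, J, S} → ES | Jf | Ji | SSf | f | fi | if.

S -> Jf | fi; E -> ES | Jf | fi | if | SSf; J -> f | ES | Jf | Ji | fi | if | SSf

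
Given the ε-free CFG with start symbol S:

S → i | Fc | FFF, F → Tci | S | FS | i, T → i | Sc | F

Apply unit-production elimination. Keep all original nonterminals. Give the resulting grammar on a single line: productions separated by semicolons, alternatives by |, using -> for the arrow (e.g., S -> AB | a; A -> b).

Unit productions: F->S, T->F.
Unit pairs (A ⇒* B via units): (F,S), (T,F), (T,S).
S: inherits non-unit rules of {S} → FFF | Fc | i.
F: inherits non-unit rules of {F, S} → FFF | FS | Fc | Tci | i.
T: inherits non-unit rules of {F, S, T} → FFF | FS | Fc | Sc | Tci | i.

S -> i | Fc | FFF; F -> i | FS | Fc | FFF | Tci; T -> i | FS | Fc | Sc | FFF | Tci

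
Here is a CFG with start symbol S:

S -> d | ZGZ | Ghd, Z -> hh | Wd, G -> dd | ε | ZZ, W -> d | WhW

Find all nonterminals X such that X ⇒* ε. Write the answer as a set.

Directly nullable (have an ε-rule): {G}.
Not nullable: S, W, Z — each has a terminal in every rule's right-hand side or depends on a non-nullable symbol.

{G}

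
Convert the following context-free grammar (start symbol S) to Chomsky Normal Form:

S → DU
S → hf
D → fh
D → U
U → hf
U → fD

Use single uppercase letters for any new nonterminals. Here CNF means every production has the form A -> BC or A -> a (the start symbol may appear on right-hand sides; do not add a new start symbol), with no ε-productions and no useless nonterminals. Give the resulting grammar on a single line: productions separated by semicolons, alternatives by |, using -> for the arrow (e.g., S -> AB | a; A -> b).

No ε-productions.
After unit-elimination: S -> DU | hf; D -> fD | fh | hf; U -> fD | hf.
TERM: introduce A -> f, B -> h and substitute in every rule of length ≥2.

S -> BA | DU; A -> f; B -> h; D -> AB | AD | BA; U -> AD | BA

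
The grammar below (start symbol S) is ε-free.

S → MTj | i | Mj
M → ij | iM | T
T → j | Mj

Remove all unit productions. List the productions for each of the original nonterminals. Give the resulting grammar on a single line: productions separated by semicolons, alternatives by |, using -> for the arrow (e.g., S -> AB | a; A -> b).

S -> i | Mj | MTj; M -> j | Mj | iM | ij; T -> j | Mj

Unit productions: M->T.
Unit pairs (A ⇒* B via units): (M,T).
S: inherits non-unit rules of {S} → MTj | Mj | i.
M: inherits non-unit rules of {M, T} → Mj | iM | ij | j.
T: inherits non-unit rules of {T} → Mj | j.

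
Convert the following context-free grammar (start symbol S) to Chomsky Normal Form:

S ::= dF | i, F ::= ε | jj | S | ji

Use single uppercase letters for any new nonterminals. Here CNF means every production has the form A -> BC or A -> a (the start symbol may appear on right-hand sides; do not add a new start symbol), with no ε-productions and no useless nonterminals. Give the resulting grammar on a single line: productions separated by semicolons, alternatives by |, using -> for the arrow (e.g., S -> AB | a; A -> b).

Nullable: {F}; after ε-elimination: S -> d | i | dF; F -> S | ji | jj.
After unit-elimination: S -> d | i | dF; F -> d | i | dF | ji | jj.
TERM: introduce A -> d, C -> i, B -> j and substitute in every rule of length ≥2.

S -> d | i | AF; A -> d; B -> j; C -> i; F -> d | i | AF | BB | BC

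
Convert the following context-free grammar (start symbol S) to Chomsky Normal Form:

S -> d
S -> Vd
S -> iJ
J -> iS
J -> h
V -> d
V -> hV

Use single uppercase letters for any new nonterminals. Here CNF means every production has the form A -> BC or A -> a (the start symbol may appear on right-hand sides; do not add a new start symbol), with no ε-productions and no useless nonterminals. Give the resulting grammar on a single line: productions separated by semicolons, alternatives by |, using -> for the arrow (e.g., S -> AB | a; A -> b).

S -> d | AJ | VB; A -> i; B -> d; C -> h; J -> h | AS; V -> d | CV

No ε-productions.
No unit productions to eliminate.
TERM: introduce B -> d, C -> h, A -> i and substitute in every rule of length ≥2.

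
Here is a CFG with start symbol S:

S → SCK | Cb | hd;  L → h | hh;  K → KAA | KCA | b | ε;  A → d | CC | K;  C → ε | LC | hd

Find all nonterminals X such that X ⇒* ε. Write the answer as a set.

Directly nullable (have an ε-rule): {C, K}.
A is nullable via A -> K (every symbol on the right is already known nullable).
Not nullable: L, S — each has a terminal in every rule's right-hand side or depends on a non-nullable symbol.

{A, C, K}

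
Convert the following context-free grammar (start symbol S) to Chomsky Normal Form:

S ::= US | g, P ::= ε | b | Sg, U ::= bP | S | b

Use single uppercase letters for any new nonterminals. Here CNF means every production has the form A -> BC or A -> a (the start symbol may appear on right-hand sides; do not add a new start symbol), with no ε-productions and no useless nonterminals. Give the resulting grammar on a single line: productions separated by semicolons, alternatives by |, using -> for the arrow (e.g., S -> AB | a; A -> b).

Nullable: {P}; after ε-elimination: S -> g | US; P -> b | Sg; U -> S | b | bP.
After unit-elimination: S -> g | US; P -> b | Sg; U -> b | g | US | bP.
TERM: introduce B -> b, A -> g and substitute in every rule of length ≥2.

S -> g | US; A -> g; B -> b; P -> b | SA; U -> b | g | BP | US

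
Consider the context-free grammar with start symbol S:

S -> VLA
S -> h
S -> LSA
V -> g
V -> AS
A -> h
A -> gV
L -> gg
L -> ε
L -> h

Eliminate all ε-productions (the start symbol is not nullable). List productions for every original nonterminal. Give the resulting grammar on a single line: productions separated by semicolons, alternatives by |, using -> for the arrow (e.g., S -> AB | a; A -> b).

Nullable set: {L}.
S -> LSA: L nullable, giving LSA | SA.
S -> VLA: L nullable, giving VA | VLA.
Drop L -> ε.
Unchanged (no nullable symbols): S -> h; A -> gV; A -> h; L -> gg; L -> h; V -> AS; V -> g.

S -> h | SA | VA | LSA | VLA; A -> h | gV; L -> h | gg; V -> g | AS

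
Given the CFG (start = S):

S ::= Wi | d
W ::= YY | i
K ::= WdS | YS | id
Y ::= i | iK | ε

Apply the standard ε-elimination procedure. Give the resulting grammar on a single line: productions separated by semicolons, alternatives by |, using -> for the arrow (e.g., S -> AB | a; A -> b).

Nullable set: {W, Y}.
S -> Wi: W nullable, giving Wi | i.
K -> WdS: W nullable, giving WdS | dS.
K -> YS: Y nullable, giving S | YS.
W -> YY: Y, Y nullable, giving Y | YY.
Drop Y -> ε.
Unchanged (no nullable symbols): S -> d; K -> id; W -> i; Y -> i; Y -> iK.

S -> d | i | Wi; K -> S | YS | dS | id | WdS; W -> Y | i | YY; Y -> i | iK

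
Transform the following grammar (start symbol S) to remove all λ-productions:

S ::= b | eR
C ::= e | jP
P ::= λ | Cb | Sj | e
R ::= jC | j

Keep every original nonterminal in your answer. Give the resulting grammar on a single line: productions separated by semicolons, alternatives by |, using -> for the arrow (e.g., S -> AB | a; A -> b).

Nullable set: {P}.
C -> jP: P nullable, giving j | jP.
Drop P -> λ.
Unchanged (no nullable symbols): S -> b; S -> eR; C -> e; P -> Cb; P -> Sj; P -> e; R -> j; R -> jC.

S -> b | eR; C -> e | j | jP; P -> e | Cb | Sj; R -> j | jC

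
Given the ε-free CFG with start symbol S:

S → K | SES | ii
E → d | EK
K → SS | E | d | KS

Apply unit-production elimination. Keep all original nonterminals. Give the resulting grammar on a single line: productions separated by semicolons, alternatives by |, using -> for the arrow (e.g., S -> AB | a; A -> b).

S -> d | EK | KS | SS | ii | SES; E -> d | EK; K -> d | EK | KS | SS

Unit productions: K->E, S->K.
Unit pairs (A ⇒* B via units): (K,E), (S,E), (S,K).
S: inherits non-unit rules of {E, K, S} → EK | KS | SES | SS | d | ii.
E: inherits non-unit rules of {E} → EK | d.
K: inherits non-unit rules of {E, K} → EK | KS | SS | d.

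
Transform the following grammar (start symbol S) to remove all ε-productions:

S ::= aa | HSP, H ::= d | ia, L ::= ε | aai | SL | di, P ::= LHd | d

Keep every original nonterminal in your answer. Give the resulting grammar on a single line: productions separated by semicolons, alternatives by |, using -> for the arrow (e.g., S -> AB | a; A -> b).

S -> aa | HSP; H -> d | ia; L -> S | SL | di | aai; P -> d | Hd | LHd

Nullable set: {L}.
Drop L -> ε.
L -> SL: L nullable, giving S | SL.
P -> LHd: L nullable, giving Hd | LHd.
Unchanged (no nullable symbols): S -> HSP; S -> aa; H -> d; H -> ia; L -> aai; L -> di; P -> d.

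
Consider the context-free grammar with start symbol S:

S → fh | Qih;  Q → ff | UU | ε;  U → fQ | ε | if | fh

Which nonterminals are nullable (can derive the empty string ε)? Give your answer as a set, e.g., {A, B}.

Directly nullable (have an ε-rule): {Q, U}.
Not nullable: S — each has a terminal in every rule's right-hand side or depends on a non-nullable symbol.

{Q, U}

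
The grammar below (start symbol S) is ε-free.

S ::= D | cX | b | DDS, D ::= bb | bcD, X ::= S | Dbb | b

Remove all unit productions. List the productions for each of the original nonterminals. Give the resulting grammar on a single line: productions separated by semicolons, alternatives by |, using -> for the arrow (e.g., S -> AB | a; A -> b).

S -> b | bb | cX | DDS | bcD; D -> bb | bcD; X -> b | bb | cX | DDS | Dbb | bcD

Unit productions: S->D, X->S.
Unit pairs (A ⇒* B via units): (S,D), (X,D), (X,S).
S: inherits non-unit rules of {D, S} → DDS | b | bb | bcD | cX.
D: inherits non-unit rules of {D} → bb | bcD.
X: inherits non-unit rules of {D, S, X} → DDS | Dbb | b | bb | bcD | cX.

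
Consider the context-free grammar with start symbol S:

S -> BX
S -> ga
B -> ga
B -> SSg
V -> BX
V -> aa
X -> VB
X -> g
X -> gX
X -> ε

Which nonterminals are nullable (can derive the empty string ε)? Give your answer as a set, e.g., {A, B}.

Directly nullable (have an ε-rule): {X}.
Not nullable: B, S, V — each has a terminal in every rule's right-hand side or depends on a non-nullable symbol.

{X}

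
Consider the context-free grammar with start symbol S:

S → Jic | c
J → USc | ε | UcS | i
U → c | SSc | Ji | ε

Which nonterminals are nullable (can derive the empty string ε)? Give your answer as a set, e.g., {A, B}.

Directly nullable (have an ε-rule): {J, U}.
Not nullable: S — each has a terminal in every rule's right-hand side or depends on a non-nullable symbol.

{J, U}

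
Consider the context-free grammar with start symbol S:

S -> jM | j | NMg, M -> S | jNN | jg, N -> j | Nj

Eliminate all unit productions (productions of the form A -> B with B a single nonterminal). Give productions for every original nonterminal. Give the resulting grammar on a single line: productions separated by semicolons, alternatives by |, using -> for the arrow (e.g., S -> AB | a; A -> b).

Unit productions: M->S.
Unit pairs (A ⇒* B via units): (M,S).
S: inherits non-unit rules of {S} → NMg | j | jM.
M: inherits non-unit rules of {M, S} → NMg | j | jM | jNN | jg.
N: inherits non-unit rules of {N} → Nj | j.

S -> j | jM | NMg; M -> j | jM | jg | NMg | jNN; N -> j | Nj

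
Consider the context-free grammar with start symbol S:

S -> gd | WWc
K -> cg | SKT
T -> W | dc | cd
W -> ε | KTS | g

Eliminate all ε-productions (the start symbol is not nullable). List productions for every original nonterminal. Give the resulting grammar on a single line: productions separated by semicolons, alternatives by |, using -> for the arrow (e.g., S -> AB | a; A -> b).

Nullable set: {T, W}.
S -> WWc: W, W nullable, giving WWc | Wc | c.
K -> SKT: T nullable, giving SK | SKT.
T -> W: W nullable, giving W.
Drop W -> ε.
W -> KTS: T nullable, giving KS | KTS.
Unchanged (no nullable symbols): S -> gd; K -> cg; T -> cd; T -> dc; W -> g.

S -> c | Wc | gd | WWc; K -> SK | cg | SKT; T -> W | cd | dc; W -> g | KS | KTS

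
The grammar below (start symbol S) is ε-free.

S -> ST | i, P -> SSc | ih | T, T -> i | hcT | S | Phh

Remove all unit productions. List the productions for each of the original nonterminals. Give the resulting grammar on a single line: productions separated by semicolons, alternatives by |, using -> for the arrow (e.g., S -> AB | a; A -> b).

Unit productions: P->T, T->S.
Unit pairs (A ⇒* B via units): (P,S), (P,T), (T,S).
S: inherits non-unit rules of {S} → ST | i.
P: inherits non-unit rules of {P, S, T} → Phh | SSc | ST | hcT | i | ih.
T: inherits non-unit rules of {S, T} → Phh | ST | hcT | i.

S -> i | ST; P -> i | ST | ih | Phh | SSc | hcT; T -> i | ST | Phh | hcT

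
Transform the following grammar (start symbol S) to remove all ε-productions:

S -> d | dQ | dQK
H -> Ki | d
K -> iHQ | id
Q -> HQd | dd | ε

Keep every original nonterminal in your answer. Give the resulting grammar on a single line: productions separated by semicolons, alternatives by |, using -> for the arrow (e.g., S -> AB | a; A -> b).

Nullable set: {Q}.
S -> dQ: Q nullable, giving d | dQ.
S -> dQK: Q nullable, giving dK | dQK.
K -> iHQ: Q nullable, giving iH | iHQ.
Drop Q -> ε.
Q -> HQd: Q nullable, giving HQd | Hd.
Unchanged (no nullable symbols): S -> d; H -> Ki; H -> d; K -> id; Q -> dd.

S -> d | dK | dQ | dQK; H -> d | Ki; K -> iH | id | iHQ; Q -> Hd | dd | HQd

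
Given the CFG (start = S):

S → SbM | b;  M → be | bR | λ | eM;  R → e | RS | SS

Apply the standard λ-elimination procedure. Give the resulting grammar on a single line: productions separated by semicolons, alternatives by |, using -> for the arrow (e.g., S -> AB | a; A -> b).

S -> b | Sb | SbM; M -> e | bR | be | eM; R -> e | RS | SS

Nullable set: {M}.
S -> SbM: M nullable, giving Sb | SbM.
Drop M -> λ.
M -> eM: M nullable, giving e | eM.
Unchanged (no nullable symbols): S -> b; M -> bR; M -> be; R -> RS; R -> SS; R -> e.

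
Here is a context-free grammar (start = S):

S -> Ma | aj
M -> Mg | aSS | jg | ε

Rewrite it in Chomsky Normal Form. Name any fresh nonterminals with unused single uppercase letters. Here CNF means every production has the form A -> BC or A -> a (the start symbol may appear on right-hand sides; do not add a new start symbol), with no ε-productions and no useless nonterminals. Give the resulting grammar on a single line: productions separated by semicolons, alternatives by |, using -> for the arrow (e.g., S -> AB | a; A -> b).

S -> a | BC | MB; A -> g; B -> a; C -> j; D -> SS; M -> g | BD | CA | MA

Nullable: {M}; after ε-elimination: S -> a | Ma | aj; M -> g | Mg | jg | aSS.
No unit productions to eliminate.
TERM: introduce B -> a, A -> g, C -> j and substitute in every rule of length ≥2.
BIN: M -> BSS becomes M -> BD, D -> SS.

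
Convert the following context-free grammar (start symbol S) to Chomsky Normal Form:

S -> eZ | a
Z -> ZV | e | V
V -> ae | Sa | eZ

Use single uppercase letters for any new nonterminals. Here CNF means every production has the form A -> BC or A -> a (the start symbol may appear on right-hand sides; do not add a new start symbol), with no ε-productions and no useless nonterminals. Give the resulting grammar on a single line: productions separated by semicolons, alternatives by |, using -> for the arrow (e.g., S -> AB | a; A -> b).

S -> a | AZ; A -> e; B -> a; V -> AZ | BA | SB; Z -> e | AZ | BA | SB | ZV

No ε-productions.
After unit-elimination: S -> a | eZ; V -> Sa | ae | eZ; Z -> e | Sa | ZV | ae | eZ.
TERM: introduce B -> a, A -> e and substitute in every rule of length ≥2.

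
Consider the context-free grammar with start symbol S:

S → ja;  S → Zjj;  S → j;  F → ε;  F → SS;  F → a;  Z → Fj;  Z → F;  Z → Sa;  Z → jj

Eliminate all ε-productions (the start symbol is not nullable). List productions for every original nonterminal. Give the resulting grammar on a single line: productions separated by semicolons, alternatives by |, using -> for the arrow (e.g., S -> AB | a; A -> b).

S -> j | ja | jj | Zjj; F -> a | SS; Z -> F | j | Fj | Sa | jj

Nullable set: {F, Z}.
S -> Zjj: Z nullable, giving Zjj | jj.
Drop F -> ε.
Z -> F: F nullable, giving F.
Z -> Fj: F nullable, giving Fj | j.
Unchanged (no nullable symbols): S -> j; S -> ja; F -> SS; F -> a; Z -> Sa; Z -> jj.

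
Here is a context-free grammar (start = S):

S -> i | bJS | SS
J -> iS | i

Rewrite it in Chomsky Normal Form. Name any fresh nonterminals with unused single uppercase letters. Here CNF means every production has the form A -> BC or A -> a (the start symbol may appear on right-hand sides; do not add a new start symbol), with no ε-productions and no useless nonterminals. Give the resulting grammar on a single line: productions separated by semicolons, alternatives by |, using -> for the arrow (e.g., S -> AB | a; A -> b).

S -> i | BC | SS; A -> i; B -> b; C -> JS; J -> i | AS

No ε-productions.
No unit productions to eliminate.
TERM: introduce B -> b, A -> i and substitute in every rule of length ≥2.
BIN: S -> BJS becomes S -> BC, C -> JS.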